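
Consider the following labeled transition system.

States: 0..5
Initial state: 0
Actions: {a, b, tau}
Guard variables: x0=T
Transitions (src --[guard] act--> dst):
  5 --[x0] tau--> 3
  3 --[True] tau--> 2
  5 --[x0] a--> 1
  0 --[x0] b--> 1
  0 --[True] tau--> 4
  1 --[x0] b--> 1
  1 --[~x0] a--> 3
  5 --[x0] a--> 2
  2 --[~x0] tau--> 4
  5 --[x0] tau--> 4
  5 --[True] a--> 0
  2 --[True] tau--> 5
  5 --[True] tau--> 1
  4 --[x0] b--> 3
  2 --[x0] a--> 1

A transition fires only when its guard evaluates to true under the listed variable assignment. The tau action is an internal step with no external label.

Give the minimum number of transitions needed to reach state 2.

Layered search for 2:
  Layer 0: {0}
  Layer 1: {1,4}
  Layer 2: {3}
  Layer 3: {2}
first hit 2 at d=3 via tau·b·tau

Answer: 3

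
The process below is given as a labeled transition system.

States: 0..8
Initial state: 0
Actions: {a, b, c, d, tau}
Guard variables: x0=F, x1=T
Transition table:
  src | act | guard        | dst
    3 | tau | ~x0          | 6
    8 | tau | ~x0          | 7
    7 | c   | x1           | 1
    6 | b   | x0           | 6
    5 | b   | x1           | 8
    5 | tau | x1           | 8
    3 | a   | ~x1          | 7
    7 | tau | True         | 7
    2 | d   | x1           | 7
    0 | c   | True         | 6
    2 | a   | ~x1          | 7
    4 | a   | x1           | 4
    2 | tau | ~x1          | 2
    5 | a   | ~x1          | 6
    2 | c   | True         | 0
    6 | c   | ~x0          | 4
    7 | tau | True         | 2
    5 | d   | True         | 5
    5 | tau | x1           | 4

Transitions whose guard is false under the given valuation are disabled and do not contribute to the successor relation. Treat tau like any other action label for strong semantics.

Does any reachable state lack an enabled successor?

Answer: DEADLOCK-FREE

Trace:
R = {0,4,6}
  0: c→6  [1 out]
  4: a→4  [1 out]
  6: c→4  [1 out]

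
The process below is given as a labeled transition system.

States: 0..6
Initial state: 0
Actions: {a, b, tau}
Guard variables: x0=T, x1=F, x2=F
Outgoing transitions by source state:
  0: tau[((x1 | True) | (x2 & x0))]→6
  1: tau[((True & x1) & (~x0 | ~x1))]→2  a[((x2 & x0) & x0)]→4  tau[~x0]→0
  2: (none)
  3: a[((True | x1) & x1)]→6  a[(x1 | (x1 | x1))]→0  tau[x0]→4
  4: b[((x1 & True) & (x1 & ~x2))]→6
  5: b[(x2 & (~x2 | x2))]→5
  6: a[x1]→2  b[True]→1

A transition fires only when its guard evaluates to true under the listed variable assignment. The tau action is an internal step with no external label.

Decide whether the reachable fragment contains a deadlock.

Reachable = {0,1,6}
  0: tau→6  [deg 1]
  1: ∅  [deadlock]
  6: b→1  [deg 1]
trace reaching 1: tau·b

Answer: DEADLOCK at state 1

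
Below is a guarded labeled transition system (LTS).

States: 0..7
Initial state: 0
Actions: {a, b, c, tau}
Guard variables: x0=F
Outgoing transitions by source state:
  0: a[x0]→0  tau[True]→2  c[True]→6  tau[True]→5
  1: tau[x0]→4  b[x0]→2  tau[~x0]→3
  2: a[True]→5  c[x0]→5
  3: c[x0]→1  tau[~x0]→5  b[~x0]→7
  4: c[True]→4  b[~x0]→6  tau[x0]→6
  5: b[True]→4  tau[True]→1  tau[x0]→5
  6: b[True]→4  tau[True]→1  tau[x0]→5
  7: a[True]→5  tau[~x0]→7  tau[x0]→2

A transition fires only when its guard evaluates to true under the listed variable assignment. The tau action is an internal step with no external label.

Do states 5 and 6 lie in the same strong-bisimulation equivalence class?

Answer: BISIMILAR

Trace:
Refine partition for ~:
  P[0] = {{0,1,2,3,4,5,6,7}}
  P[1] = {{0},{1},{2},{3,5,6},{4},{7}}
  P[2] = {{0},{1},{2},{3},{4},{5,6},{7}}
stable after 3 split(s): 7 block(s)
5∈{5,6}, 6∈{5,6}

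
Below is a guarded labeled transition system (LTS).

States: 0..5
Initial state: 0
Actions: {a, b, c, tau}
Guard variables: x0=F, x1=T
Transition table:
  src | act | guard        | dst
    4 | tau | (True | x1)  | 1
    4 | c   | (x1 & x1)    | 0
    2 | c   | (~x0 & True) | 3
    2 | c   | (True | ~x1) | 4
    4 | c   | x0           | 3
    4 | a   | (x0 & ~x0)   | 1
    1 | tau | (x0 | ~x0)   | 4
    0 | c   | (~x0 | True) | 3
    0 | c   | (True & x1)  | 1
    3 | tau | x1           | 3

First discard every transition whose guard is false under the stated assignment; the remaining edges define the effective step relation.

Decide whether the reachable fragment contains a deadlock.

Answer: DEADLOCK-FREE

Trace:
Reach set: {0,1,3,4}
  0: c→1  c→3  [deg 2]
  1: tau→4  [deg 1]
  3: tau→3  [deg 1]
  4: c→0  tau→1  [deg 2]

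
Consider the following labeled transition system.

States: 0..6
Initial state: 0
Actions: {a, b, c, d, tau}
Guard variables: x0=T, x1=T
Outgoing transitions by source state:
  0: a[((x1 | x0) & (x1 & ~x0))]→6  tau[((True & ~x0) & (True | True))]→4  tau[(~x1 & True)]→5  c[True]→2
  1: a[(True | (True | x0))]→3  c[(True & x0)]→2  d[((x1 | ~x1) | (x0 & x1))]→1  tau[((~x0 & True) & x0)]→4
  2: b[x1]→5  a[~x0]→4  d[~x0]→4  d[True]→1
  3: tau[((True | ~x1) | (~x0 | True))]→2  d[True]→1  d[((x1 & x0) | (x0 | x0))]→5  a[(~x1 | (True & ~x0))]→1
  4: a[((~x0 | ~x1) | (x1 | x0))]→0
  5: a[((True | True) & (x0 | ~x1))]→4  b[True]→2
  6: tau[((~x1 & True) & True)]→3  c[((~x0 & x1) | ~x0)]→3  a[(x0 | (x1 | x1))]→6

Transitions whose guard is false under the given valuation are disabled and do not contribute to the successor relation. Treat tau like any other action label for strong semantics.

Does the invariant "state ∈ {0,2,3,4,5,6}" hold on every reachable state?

Answer: INVARIANT VIOLATED at state 1

Trace:
Allowed set {0,2,3,4,5,6}
Reachable = {0,1,2,3,4,5}
  0: ✓
  1: VIOLATES
  2: ✓
  3: ✓
  4: ✓
  5: ✓
counterexample path to 1: c·d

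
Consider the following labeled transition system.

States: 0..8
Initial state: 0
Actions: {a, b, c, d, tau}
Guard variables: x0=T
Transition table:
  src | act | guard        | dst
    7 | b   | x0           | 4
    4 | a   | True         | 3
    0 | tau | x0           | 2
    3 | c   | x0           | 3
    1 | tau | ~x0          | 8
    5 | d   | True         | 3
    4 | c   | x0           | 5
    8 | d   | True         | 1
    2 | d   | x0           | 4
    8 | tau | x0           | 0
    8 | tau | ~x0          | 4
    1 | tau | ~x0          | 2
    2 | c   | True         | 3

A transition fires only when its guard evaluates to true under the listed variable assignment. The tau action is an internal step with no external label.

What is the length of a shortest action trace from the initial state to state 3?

Layered search for 3:
  depth 0: {0}
  depth 1: {2}
  depth 2: {3,4}
depth(3)=2, e.g. tau·c

Answer: 2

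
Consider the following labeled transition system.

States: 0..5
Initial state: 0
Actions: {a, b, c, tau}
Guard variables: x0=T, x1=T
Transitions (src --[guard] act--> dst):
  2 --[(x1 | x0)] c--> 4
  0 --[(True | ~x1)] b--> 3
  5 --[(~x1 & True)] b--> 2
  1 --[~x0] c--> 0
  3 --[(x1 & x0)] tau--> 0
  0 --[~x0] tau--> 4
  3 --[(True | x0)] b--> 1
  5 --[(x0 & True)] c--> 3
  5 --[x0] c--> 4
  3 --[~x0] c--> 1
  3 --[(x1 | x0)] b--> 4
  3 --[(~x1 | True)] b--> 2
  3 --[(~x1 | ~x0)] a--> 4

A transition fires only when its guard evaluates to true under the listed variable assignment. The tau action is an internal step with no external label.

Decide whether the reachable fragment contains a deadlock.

Reach set: {0,1,2,3,4}
  0: b→3  [1 exit(s)]
  1: ∅  [deadlock]
  2: c→4  [1 exit(s)]
  3: b→1  b→2  b→4  tau→0  [4 exit(s)]
  4: ∅  [deadlock]
witness 1: b·b

Answer: DEADLOCK at state 1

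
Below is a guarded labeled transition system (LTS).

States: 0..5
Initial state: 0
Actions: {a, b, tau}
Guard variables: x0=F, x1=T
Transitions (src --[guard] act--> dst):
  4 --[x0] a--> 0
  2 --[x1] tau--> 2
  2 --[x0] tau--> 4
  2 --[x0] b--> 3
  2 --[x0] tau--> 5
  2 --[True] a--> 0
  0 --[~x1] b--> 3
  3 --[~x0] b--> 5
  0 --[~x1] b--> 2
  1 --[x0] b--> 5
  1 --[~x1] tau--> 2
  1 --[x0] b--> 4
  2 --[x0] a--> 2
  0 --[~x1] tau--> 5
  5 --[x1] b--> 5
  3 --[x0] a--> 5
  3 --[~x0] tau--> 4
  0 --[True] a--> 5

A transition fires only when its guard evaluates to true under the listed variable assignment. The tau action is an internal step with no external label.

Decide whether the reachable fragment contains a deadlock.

Answer: DEADLOCK-FREE

Analysis:
Reach set: {0,5}
  0: a→5  [1 exit(s)]
  5: b→5  [1 exit(s)]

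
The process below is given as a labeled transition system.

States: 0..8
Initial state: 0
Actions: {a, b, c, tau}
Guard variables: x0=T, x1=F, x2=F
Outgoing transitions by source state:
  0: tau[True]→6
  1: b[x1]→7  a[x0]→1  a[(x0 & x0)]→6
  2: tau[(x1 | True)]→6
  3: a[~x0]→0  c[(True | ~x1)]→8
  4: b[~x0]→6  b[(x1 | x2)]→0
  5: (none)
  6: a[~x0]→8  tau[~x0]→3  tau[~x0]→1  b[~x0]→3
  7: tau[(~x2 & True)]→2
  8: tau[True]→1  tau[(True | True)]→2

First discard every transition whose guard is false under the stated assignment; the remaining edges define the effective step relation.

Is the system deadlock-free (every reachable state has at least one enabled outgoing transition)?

Answer: DEADLOCK at state 6

Analysis:
R = {0,6}
  0: tau→6  [1 exit(s)]
  6: ∅  [STUCK]
witness 6: tau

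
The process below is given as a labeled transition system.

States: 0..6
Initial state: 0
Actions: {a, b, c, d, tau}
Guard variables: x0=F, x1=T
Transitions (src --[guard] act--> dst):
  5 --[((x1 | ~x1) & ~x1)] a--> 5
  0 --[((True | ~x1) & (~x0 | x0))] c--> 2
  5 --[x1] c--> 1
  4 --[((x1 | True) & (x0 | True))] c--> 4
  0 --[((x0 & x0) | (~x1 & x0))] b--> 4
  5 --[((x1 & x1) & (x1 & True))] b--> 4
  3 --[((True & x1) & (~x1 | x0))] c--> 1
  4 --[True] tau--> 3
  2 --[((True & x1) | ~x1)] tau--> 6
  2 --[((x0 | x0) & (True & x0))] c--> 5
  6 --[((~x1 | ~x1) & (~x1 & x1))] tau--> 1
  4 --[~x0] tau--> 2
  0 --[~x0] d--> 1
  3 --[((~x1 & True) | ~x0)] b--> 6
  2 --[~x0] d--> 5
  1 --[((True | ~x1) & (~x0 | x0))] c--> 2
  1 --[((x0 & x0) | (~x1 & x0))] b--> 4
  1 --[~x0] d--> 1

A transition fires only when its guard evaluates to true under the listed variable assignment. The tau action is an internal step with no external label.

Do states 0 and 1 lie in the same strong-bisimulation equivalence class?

Refine partition for ~:
  P[0] = {{0,1,2,3,4,5,6}}
  P[1] = {{0,1},{2},{3},{4},{5},{6}}
6 equivalence class(es) (converged in 2)
class of 0: {0,1}; class of 1: {0,1}

Answer: BISIMILAR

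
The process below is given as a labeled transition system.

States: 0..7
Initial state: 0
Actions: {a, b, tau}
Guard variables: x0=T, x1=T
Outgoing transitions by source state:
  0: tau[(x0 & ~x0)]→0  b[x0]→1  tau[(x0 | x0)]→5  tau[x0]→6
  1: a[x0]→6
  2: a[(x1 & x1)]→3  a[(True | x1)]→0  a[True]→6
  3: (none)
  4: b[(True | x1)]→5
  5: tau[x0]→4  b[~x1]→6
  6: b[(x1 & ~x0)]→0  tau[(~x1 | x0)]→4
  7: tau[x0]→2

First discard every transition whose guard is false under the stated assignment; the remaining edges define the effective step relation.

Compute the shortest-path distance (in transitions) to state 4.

Answer: 2

Working:
Layered search for 4:
  Layer 0: {0}
  Layer 1: {1,5,6}
  Layer 2: {4}
4 enters at depth 2; path tau·tau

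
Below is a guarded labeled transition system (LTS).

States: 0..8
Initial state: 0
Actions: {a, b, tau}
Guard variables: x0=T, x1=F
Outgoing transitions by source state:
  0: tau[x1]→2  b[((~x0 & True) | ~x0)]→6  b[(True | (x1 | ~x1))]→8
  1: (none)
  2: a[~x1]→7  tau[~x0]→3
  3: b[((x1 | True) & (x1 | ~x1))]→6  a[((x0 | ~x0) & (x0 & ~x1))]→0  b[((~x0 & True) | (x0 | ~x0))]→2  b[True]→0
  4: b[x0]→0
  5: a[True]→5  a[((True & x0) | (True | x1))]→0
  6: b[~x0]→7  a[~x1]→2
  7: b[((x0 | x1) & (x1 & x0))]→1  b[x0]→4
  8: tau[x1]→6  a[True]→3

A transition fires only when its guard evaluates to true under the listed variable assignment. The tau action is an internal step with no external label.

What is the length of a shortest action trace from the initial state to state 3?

Answer: 2

Working:
BFS to 3:
  depth 0: {0}
  depth 1: {8}
  depth 2: {3}
3 enters at depth 2; path b·a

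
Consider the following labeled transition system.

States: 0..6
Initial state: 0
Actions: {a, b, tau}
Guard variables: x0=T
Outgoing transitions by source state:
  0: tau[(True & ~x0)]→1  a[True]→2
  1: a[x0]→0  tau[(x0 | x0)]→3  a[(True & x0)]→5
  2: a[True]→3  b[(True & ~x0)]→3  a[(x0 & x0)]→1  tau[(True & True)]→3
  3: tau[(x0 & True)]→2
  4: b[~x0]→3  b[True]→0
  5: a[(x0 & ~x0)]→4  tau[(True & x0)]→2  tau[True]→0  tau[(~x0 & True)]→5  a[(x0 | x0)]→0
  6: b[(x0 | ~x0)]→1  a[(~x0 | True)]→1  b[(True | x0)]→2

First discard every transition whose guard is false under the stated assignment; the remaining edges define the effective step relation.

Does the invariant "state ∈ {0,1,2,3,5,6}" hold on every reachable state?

Answer: INVARIANT HOLDS

Analysis:
Safe = {0,1,2,3,5,6}
Reach set: {0,1,2,3,5}
  0: ✓
  1: ✓
  2: ✓
  3: ✓
  5: ✓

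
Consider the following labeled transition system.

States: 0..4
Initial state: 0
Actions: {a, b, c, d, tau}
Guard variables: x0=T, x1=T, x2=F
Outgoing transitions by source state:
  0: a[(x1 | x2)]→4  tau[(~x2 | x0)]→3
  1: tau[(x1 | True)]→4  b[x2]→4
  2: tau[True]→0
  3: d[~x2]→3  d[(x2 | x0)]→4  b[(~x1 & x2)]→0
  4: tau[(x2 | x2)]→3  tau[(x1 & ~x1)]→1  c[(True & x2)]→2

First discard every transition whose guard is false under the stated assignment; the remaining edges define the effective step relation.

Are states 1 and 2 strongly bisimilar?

Answer: NOT BISIMILAR

Working:
Bisimulation quotient by refinement:
  round 0: {{0,1,2,3,4}}
  round 1: {{0},{1,2},{3},{4}}
  round 2: {{0},{1},{2},{3},{4}}
5 equivalence class(es) (converged in 3)
class of 1: {1}; class of 2: {2}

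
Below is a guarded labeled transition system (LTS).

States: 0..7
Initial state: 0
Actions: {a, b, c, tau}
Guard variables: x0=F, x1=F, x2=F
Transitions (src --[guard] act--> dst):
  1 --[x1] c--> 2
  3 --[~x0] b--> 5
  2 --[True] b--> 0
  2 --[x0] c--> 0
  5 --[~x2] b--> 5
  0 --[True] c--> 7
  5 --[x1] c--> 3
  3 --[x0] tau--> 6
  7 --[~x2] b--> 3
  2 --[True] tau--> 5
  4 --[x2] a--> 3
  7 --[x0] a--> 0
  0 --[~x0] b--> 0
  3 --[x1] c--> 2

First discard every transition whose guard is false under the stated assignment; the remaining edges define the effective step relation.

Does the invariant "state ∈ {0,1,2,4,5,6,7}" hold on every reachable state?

Safe = {0,1,2,4,5,6,7}
Reach set: {0,3,5,7}
  0: ok
  3: ✗ unsafe
  5: ok
  7: ok
reach 3 via c·b — violates

Answer: INVARIANT VIOLATED at state 3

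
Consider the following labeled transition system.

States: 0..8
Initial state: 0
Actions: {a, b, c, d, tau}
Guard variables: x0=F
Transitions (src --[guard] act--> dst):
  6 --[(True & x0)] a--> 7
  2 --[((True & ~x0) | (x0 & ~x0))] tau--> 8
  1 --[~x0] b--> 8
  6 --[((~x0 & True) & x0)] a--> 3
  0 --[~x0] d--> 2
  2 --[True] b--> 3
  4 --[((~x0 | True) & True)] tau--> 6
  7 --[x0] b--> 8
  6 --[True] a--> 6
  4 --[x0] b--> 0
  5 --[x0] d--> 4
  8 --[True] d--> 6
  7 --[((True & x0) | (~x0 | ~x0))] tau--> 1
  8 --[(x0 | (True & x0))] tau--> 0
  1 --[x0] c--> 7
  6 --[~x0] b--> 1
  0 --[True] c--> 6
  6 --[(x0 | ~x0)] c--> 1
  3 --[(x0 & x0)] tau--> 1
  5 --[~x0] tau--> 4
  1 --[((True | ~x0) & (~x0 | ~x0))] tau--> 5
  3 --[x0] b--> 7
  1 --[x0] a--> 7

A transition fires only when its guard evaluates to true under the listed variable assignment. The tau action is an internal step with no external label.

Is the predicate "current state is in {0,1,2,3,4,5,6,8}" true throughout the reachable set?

Safe = {0,1,2,3,4,5,6,8}
R = {0,1,2,3,4,5,6,8}
  0: safe
  1: safe
  2: safe
  3: safe
  4: safe
  5: safe
  6: safe
  8: safe

Answer: INVARIANT HOLDS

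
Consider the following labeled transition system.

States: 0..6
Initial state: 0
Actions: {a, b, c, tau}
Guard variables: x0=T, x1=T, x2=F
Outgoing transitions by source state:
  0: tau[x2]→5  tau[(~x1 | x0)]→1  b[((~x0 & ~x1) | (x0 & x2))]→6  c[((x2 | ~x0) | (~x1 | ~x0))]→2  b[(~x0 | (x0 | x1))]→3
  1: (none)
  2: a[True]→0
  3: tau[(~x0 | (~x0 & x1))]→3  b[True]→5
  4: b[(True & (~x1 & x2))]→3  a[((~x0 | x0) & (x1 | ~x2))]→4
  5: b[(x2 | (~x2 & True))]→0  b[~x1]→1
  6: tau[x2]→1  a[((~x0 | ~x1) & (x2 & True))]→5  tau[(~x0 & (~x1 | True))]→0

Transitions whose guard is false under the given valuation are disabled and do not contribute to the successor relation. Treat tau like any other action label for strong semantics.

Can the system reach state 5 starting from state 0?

Answer: REACHABLE

Working:
After dropping false guards: 6 live edges.
L0 = {0}
L1 = {1,3}  total {0,1,3}
L2 = {5}  total {0,1,3,5}
R = {0,1,3,5}
Path to 5: b·b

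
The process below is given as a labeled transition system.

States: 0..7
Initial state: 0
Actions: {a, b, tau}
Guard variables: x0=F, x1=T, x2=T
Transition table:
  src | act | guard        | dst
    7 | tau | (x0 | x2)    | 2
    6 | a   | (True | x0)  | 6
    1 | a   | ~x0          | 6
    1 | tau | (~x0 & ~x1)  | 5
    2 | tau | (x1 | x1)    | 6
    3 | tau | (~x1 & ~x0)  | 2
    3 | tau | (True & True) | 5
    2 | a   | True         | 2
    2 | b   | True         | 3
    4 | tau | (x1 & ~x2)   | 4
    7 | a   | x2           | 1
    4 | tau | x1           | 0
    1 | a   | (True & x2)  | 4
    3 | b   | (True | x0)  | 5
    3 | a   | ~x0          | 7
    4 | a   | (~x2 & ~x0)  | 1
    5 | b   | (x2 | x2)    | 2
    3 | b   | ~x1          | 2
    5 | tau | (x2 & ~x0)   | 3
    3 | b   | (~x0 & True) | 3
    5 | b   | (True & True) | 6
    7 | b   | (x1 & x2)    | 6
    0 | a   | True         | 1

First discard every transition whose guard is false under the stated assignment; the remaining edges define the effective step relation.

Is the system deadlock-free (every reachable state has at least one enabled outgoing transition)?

Reachable = {0,1,4,6}
  0: a→1  [1 out]
  1: a→4  a→6  [2 out]
  4: tau→0  [1 out]
  6: a→6  [1 out]

Answer: DEADLOCK-FREE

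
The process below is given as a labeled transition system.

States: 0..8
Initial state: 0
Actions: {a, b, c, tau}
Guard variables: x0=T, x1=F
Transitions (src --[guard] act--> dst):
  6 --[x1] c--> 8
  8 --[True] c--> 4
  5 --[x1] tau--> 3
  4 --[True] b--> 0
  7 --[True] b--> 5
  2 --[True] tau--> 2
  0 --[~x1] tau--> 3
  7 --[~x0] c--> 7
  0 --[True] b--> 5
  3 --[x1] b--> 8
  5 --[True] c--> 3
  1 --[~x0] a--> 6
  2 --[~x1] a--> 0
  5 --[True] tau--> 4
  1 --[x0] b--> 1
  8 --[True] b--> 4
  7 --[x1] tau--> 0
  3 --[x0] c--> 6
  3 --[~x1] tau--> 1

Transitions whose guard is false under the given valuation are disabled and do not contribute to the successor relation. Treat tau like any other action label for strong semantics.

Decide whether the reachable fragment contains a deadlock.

Answer: DEADLOCK at state 6

Analysis:
Reach set: {0,1,3,4,5,6}
  0: b→5  tau→3  [2 exit(s)]
  1: b→1  [1 exit(s)]
  3: c→6  tau→1  [2 exit(s)]
  4: b→0  [1 exit(s)]
  5: c→3  tau→4  [2 exit(s)]
  6: ∅  [no exit]
trace reaching 6: tau·c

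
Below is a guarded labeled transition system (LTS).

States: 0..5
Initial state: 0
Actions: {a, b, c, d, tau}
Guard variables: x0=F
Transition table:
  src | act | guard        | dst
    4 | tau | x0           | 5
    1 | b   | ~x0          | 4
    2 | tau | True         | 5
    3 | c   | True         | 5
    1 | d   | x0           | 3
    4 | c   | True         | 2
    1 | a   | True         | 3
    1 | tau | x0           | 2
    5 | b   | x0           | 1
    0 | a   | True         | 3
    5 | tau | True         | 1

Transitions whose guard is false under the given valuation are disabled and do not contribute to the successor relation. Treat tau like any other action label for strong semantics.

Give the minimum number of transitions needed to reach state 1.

Breadth-first toward 1:
  L0 = {0}
  L1 = {3}
  L2 = {5}
  L3 = {1}
first hit 1 at d=3 via a·c·tau

Answer: 3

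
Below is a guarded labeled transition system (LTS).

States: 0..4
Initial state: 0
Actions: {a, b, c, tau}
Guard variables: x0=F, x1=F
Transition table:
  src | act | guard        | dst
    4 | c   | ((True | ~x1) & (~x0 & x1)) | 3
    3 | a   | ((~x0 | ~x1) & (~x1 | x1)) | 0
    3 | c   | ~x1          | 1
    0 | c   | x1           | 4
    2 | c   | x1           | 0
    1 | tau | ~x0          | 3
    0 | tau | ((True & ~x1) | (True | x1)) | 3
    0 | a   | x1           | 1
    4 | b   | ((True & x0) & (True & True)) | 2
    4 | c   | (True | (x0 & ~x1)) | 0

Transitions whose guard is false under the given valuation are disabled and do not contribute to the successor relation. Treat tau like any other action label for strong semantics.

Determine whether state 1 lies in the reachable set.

After dropping false guards: 5 live edges.
L0 = {0}
L1 = {3}  total {0,3}
L2 = {1}  total {0,1,3}
R = {0,1,3}
Path to 1: tau·c

Answer: REACHABLE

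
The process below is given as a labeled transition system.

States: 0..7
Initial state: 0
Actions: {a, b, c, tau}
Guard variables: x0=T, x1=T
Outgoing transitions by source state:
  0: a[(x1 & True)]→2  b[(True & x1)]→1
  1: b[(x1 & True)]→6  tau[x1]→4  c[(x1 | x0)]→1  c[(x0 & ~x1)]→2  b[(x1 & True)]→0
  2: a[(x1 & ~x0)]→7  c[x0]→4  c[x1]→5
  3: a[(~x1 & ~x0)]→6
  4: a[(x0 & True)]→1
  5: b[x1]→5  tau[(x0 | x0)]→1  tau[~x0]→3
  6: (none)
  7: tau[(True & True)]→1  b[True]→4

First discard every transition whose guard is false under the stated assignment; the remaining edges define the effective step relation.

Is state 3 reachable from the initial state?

After dropping false guards: 13 live edges.
L0 = {0}
L1 = {1,2}  now seen {0,1,2}
L2 = {4,5,6}  now seen {0,1,2,4,5,6}
R = {0,1,2,4,5,6}

Answer: UNREACHABLE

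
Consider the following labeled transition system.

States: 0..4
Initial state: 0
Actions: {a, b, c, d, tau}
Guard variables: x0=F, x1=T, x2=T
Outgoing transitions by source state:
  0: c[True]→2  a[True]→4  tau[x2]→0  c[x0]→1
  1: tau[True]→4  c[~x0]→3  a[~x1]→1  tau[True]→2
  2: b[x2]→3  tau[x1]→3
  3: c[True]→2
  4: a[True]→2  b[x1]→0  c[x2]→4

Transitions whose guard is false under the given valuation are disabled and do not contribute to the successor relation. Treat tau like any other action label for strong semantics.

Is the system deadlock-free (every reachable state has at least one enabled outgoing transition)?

Answer: DEADLOCK-FREE

Trace:
R = {0,2,3,4}
  0: a→4  c→2  tau→0  [deg 3]
  2: b→3  tau→3  [deg 2]
  3: c→2  [deg 1]
  4: a→2  b→0  c→4  [deg 3]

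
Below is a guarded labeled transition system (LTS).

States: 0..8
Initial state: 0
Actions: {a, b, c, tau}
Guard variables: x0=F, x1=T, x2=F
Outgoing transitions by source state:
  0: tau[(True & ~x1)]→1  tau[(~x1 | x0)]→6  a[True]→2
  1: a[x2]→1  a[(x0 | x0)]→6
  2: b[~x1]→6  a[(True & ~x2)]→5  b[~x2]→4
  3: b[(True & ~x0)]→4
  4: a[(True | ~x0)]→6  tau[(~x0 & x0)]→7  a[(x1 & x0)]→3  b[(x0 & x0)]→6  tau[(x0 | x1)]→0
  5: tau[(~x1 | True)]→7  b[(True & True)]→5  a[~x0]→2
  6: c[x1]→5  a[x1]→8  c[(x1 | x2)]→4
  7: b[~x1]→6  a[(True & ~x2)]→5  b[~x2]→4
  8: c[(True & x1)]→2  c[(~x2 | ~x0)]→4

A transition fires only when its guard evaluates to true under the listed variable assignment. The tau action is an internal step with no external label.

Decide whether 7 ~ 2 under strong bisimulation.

Refine partition for ~:
  round 0: {{0,1,2,3,4,5,6,7,8}}
  round 1: {{0},{1},{2,7},{3},{4},{5},{6},{8}}
Fixed point at round 2; 8 class(es).
7∈{2,7}, 2∈{2,7}

Answer: BISIMILAR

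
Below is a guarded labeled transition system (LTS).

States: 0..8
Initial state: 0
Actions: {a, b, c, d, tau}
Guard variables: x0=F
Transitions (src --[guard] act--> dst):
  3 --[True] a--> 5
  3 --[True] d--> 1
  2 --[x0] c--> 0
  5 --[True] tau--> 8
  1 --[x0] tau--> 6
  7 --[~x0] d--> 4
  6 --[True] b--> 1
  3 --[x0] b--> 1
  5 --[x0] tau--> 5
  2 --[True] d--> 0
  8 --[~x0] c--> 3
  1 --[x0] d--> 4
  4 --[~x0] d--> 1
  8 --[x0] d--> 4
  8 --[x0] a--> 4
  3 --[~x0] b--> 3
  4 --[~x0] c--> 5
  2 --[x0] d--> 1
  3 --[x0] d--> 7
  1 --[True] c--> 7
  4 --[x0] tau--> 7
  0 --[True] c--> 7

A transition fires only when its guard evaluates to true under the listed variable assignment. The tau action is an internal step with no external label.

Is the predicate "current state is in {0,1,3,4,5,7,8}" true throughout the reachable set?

Safe = {0,1,3,4,5,7,8}
Reachable = {0,1,3,4,5,7,8}
  0: ✓
  1: ✓
  3: ✓
  4: ✓
  5: ✓
  7: ✓
  8: ✓

Answer: INVARIANT HOLDS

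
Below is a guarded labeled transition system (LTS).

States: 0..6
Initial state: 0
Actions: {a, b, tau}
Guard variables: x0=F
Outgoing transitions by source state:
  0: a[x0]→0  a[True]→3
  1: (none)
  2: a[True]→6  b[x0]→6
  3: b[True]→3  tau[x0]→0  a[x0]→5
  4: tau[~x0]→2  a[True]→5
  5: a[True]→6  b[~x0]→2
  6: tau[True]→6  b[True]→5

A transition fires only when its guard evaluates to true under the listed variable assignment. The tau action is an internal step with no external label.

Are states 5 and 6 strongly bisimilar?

Compute ~ classes (split until stable):
  P[0] = {{0,1,2,3,4,5,6}}
  P[1] = {{0,2},{1},{3},{4},{5},{6}}
  P[2] = {{0},{1},{2},{3},{4},{5},{6}}
7 equivalence class(es) (converged in 3)
class of 5: {5}; class of 6: {6}

Answer: NOT BISIMILAR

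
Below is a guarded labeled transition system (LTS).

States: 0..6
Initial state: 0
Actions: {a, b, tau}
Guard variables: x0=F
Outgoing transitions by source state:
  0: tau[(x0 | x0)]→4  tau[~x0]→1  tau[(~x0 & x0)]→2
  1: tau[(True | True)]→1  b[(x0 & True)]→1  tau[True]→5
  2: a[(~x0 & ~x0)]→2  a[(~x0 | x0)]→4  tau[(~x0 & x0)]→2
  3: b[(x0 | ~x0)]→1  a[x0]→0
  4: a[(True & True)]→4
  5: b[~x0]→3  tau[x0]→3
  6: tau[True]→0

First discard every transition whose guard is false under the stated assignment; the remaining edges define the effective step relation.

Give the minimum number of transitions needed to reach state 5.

Layered search for 5:
  depth 0: {0}
  depth 1: {1}
  depth 2: {5}
depth(5)=2, e.g. tau·tau

Answer: 2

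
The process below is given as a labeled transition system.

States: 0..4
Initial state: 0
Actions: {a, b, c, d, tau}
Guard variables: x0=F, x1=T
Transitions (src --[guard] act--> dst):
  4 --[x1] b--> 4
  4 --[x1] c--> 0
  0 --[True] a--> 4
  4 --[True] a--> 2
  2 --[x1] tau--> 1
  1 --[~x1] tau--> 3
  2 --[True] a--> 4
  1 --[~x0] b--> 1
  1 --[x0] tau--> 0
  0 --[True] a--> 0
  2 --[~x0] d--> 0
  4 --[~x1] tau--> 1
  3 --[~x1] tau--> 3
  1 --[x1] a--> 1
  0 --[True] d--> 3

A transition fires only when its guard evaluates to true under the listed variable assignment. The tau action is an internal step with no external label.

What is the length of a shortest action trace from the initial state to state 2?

BFS to 2:
  Layer 0: {0}
  Layer 1: {3,4}
  Layer 2: {2}
first hit 2 at d=2 via a·a

Answer: 2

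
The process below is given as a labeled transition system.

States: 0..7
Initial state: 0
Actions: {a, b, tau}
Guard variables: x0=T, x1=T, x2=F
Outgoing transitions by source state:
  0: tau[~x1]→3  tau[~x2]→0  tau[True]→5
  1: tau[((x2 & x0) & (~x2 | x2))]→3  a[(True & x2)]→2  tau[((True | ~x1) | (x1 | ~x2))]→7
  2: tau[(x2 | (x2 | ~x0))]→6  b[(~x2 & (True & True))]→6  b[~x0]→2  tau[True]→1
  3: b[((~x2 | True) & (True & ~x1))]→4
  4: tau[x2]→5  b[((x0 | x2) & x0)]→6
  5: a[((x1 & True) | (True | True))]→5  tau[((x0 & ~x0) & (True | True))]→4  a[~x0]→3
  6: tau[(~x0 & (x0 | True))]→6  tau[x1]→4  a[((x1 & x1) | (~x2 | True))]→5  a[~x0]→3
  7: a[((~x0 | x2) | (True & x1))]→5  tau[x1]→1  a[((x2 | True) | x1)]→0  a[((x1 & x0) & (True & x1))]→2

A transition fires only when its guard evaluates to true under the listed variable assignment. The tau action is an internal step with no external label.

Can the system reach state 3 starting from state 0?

Answer: UNREACHABLE

Trace:
13 transition(s) survive guard evaluation.
Layer 0: {0}
Layer 1: {5}  total {0,5}
Reach set: {0,5}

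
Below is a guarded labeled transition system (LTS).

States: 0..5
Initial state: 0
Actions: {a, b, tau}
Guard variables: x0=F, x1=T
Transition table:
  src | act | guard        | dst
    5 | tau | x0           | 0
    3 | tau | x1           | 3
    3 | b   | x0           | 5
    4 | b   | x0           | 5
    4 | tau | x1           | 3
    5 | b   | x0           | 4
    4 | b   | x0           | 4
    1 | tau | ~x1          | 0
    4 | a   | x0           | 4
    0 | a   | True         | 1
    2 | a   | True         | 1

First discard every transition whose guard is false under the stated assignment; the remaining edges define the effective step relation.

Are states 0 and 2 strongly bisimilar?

Bisimulation quotient by refinement:
  P[0] = {{0,1,2,3,4,5}}
  P[1] = {{0,2},{1,5},{3,4}}
3 equivalence class(es) (converged in 2)
[0]={0,2}  [2]={0,2}

Answer: BISIMILAR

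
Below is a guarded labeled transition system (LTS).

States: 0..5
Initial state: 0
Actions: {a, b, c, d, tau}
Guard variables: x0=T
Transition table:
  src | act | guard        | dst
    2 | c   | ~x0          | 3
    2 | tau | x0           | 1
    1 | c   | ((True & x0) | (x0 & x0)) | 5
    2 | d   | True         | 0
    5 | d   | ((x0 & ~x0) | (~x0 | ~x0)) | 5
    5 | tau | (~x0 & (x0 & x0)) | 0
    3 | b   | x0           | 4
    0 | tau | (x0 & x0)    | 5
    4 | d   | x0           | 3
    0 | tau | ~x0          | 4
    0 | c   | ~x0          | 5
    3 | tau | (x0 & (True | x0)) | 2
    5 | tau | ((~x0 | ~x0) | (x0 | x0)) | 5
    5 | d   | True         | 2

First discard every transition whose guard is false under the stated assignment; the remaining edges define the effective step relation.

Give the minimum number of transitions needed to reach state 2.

Layered search for 2:
  L0 = {0}
  L1 = {5}
  L2 = {2}
depth(2)=2, e.g. tau·d

Answer: 2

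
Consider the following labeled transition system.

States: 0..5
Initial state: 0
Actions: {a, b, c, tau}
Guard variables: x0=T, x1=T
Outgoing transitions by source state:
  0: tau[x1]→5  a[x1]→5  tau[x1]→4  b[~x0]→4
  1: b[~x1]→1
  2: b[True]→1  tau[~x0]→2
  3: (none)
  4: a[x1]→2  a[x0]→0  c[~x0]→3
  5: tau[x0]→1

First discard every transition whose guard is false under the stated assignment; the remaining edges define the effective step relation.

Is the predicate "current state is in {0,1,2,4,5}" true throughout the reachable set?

Safe = {0,1,2,4,5}
Reach set: {0,1,2,4,5}
  0: safe
  1: safe
  2: safe
  4: safe
  5: safe

Answer: INVARIANT HOLDS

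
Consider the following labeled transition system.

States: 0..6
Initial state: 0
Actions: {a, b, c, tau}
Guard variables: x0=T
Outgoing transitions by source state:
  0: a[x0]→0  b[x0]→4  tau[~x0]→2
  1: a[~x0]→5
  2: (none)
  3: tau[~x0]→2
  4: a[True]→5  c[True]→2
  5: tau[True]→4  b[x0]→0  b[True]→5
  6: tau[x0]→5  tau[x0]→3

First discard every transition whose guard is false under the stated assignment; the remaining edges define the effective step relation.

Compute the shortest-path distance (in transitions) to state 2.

Answer: 2

Working:
Layered search for 2:
  Layer 0: {0}
  Layer 1: {4}
  Layer 2: {2,5}
2 enters at depth 2; path b·c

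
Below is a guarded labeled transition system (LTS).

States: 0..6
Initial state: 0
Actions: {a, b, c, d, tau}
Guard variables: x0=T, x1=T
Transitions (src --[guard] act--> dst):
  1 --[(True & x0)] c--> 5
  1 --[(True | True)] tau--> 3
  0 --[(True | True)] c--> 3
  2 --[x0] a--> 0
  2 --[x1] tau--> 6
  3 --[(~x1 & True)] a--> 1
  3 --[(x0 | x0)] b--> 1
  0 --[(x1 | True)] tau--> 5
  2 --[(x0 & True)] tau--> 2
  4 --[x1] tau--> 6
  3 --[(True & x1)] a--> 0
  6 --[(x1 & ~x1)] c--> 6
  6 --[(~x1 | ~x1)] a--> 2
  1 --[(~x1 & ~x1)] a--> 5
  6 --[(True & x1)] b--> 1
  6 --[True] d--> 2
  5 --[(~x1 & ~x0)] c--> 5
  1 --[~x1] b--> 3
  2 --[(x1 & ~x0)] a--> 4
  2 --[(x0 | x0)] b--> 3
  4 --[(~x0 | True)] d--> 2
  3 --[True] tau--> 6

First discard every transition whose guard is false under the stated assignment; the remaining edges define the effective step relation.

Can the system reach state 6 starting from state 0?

Answer: REACHABLE

Analysis:
15 transition(s) survive guard evaluation.
L0 = {0}
L1 = {3,5}  total {0,3,5}
L2 = {1,6}  total {0,1,3,5,6}
L3 = {2}  total {0,1,2,3,5,6}
R = {0,1,2,3,5,6}
trace reaching 6: c·tau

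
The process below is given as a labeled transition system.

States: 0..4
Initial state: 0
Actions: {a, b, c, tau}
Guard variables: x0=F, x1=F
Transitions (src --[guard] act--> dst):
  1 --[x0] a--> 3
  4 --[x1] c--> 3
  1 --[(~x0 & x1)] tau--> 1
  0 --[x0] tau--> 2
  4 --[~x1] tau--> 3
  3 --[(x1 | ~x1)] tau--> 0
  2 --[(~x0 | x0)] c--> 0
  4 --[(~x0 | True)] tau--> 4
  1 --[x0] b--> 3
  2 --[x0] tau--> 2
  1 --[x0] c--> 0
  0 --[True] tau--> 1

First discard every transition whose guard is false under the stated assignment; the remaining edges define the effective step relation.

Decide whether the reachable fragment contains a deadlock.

Answer: DEADLOCK at state 1

Working:
Reachable = {0,1}
  0: tau→1  [deg 1]
  1: ∅  [STUCK]
trace reaching 1: tau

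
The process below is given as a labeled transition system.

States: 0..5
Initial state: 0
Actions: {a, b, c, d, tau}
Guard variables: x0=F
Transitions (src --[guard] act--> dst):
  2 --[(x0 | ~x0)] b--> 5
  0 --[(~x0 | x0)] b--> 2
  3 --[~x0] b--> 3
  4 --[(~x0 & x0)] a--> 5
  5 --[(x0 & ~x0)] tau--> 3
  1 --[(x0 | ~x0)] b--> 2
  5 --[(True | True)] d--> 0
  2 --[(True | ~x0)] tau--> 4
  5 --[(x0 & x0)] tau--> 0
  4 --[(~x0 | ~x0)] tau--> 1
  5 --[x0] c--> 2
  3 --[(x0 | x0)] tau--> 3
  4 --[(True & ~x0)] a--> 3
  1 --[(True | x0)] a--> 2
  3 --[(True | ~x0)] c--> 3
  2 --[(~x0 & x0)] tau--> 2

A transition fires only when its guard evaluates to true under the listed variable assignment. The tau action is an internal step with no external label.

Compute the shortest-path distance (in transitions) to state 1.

Layered search for 1:
  L0 = {0}
  L1 = {2}
  L2 = {4,5}
  L3 = {1,3}
first hit 1 at d=3 via b·tau·tau

Answer: 3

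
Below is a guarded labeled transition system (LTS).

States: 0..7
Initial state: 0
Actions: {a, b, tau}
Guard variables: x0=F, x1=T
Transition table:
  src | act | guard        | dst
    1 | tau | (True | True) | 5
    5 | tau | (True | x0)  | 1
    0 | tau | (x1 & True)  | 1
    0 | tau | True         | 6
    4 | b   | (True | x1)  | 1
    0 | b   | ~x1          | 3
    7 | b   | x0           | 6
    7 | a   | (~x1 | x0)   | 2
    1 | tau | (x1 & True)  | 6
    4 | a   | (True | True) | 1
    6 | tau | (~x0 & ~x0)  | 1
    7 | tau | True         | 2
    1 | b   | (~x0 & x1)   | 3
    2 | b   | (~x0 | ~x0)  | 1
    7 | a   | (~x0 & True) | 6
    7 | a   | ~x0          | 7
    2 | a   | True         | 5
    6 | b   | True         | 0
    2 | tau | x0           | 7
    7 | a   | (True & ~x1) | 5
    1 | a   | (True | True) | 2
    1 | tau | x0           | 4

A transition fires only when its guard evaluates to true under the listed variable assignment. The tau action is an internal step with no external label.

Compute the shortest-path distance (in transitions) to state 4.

Layered search for 4:
  Layer 0: {0}
  Layer 1: {1,6}
  Layer 2: {2,3,5}
4 never appears.

Answer: UNREACHABLE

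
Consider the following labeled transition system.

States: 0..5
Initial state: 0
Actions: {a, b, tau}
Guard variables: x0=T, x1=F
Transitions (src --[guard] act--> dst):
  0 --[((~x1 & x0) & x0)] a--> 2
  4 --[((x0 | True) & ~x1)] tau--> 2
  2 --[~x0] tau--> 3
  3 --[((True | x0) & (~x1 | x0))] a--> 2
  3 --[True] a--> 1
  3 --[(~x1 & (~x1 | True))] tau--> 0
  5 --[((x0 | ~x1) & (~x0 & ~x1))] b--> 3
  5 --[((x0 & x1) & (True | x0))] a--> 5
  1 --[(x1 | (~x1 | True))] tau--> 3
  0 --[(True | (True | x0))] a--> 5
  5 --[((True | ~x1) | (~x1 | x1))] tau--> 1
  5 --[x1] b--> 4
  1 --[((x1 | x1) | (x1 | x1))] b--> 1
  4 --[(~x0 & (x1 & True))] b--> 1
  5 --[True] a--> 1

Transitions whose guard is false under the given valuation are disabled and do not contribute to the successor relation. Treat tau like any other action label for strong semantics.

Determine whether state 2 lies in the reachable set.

9 transition(s) survive guard evaluation.
Layer 0: {0}
Layer 1: {2,5}  cumulative {0,2,5}
Layer 2: {1}  cumulative {0,1,2,5}
Layer 3: {3}  cumulative {0,1,2,3,5}
R = {0,1,2,3,5}
Path to 2: a

Answer: REACHABLE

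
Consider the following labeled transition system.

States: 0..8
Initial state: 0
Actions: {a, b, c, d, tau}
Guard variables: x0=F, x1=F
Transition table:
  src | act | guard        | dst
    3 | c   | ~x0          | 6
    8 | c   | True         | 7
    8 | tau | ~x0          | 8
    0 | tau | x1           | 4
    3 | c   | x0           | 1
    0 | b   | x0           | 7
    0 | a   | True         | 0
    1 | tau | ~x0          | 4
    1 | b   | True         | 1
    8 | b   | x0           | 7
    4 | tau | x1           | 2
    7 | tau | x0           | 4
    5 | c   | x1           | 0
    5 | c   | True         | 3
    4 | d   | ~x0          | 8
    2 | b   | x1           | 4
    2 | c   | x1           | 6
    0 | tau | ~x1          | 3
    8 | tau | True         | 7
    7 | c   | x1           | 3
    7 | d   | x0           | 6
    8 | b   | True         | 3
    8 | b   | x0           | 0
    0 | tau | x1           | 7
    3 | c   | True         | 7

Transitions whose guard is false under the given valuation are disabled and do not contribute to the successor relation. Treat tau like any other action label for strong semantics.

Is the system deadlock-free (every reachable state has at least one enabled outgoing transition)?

Answer: DEADLOCK at state 6

Trace:
Reachable = {0,3,6,7}
  0: a→0  tau→3  [2 out]
  3: c→6  c→7  [2 out]
  6: ∅  [no exit]
  7: ∅  [no exit]
trace reaching 6: tau·c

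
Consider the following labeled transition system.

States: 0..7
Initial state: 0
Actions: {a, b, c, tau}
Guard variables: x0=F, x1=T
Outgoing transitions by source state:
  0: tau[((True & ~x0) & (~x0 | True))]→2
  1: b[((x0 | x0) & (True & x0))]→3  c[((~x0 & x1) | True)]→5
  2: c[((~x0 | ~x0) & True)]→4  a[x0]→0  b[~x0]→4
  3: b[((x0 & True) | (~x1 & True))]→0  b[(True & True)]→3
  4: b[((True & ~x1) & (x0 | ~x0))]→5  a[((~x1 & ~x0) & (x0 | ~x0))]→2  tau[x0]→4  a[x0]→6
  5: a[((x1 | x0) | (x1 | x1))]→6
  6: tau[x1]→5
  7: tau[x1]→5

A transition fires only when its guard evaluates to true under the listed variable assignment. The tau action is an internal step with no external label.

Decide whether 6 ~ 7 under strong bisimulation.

Bisimulation quotient by refinement:
  P[0] = {{0,1,2,3,4,5,6,7}}
  P[1] = {{0,6,7},{1},{2},{3},{4},{5}}
  P[2] = {{0},{1},{2},{3},{4},{5},{6,7}}
7 equivalence class(es) (converged in 3)
6∈{6,7}, 7∈{6,7}

Answer: BISIMILAR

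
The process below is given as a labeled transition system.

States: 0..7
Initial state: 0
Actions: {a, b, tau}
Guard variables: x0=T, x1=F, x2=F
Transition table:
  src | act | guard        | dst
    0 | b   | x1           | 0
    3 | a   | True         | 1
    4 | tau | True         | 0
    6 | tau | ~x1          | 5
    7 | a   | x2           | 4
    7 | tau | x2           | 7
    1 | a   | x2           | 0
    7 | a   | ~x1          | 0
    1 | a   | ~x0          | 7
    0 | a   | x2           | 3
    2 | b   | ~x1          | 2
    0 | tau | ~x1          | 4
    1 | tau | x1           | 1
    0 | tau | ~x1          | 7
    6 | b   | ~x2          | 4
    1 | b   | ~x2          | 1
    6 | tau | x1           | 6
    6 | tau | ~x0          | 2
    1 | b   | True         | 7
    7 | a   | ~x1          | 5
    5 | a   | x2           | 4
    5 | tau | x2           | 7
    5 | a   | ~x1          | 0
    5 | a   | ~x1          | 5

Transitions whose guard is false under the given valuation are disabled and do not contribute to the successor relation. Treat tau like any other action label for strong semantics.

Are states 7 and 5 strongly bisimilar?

Bisimulation quotient by refinement:
  π0 = {{0,1,2,3,4,5,6,7}}
  π1 = {{0,4},{1,2},{3,5,7},{6}}
  π2 = {{0},{1},{2},{3},{4},{5,7},{6}}
7 equivalence class(es) (converged in 3)
7∈{5,7}, 5∈{5,7}

Answer: BISIMILAR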